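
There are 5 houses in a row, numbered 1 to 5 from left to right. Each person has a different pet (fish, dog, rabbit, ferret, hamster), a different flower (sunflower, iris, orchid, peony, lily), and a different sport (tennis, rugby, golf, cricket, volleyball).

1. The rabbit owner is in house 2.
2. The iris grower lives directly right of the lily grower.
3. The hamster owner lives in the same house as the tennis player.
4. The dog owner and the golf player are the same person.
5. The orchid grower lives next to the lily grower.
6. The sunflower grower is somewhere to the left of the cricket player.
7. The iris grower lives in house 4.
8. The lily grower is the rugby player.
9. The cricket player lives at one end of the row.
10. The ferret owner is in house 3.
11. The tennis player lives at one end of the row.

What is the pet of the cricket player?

From clue 1, the rabbit owner must be in house 2.
The iris grower is in house 4 (clue 7).
Clue 9 places the cricket player in house 5.
Clue 10 places the ferret owner in house 3.
The lily grower is in house 3 (clue 2).
Clue 3 places the hamster owner in house 1.
Clue 5: the orchid grower is in house 2.
Clue 8 places the rugby player in house 3.
House 5's pet must be fish (nothing else left).
That leaves peony as the flower for house 5.
House 1's sport must be tennis (nothing else left).
So house 2 gets volleyball for sport.
House 4 sport: only golf fits.
That leaves dog as the pet for house 4.
House 1 flower: only sunflower fits.
So: house 1 = hamster/sunflower/tennis, house 2 = rabbit/orchid/volleyball, house 3 = ferret/lily/rugby, house 4 = dog/iris/golf, house 5 = fish/peony/cricket.

fish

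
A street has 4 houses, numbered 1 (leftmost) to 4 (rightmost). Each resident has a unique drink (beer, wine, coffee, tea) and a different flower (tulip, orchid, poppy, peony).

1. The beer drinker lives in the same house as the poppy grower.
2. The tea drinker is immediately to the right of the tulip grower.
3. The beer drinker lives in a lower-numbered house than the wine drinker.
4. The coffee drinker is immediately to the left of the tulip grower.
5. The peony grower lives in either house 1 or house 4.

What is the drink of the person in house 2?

The coffee drinker is narrowed to house 1 or 2; consider each.
Placing it in house 1 leads to a contradiction, so it's in house 2.
From clue 4, the tulip grower must be in house 3.
House 1 drink: only beer fits.
By clue 1, the poppy grower is in house 1.
By clue 2, the tea drinker is in house 4.
House 3's drink must be wine (nothing else left).
So house 2 gets orchid for flower.
House 4's flower must be peony (nothing else left).
So: house 1 = beer/poppy, house 2 = coffee/orchid, house 3 = wine/tulip, house 4 = tea/peony.

coffee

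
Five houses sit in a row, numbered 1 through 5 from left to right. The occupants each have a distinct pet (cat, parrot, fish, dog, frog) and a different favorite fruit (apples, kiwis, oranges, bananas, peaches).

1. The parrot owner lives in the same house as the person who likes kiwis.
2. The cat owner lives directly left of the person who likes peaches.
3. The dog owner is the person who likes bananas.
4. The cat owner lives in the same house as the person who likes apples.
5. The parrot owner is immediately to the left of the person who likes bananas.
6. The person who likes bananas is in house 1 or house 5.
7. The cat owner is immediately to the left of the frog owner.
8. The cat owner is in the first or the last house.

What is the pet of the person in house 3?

fish

The person who likes bananas is in house 5 (clue 6).
By clue 8, the cat owner is in house 1.
From clue 2, the person who likes peaches must be in house 2.
The dog owner is in house 5 (clue 3).
From clue 4, the person who likes apples must be in house 1.
Clue 5 places the parrot owner in house 4.
Clue 7: the frog owner is in house 2.
So house 3 gets fish for pet.
Clue 1 places the person who likes kiwis in house 4.
House 3's favorite fruit must be oranges (nothing else left).
So: house 1 = cat/apples, house 2 = frog/peaches, house 3 = fish/oranges, house 4 = parrot/kiwis, house 5 = dog/bananas.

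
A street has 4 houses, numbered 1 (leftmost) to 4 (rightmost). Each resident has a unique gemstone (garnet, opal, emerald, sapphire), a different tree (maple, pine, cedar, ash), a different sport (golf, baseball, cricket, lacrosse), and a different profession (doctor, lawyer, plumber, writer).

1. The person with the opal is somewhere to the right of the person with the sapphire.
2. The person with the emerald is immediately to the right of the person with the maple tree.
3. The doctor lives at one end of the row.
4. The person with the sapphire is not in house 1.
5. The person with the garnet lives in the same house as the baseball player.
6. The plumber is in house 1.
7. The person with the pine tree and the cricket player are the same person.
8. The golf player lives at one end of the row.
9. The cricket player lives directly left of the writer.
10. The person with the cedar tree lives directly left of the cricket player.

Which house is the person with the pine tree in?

2

The plumber is in house 1 (clue 6).
House 1's gemstone must be garnet (nothing else left).
The baseball player is in house 1 (clue 5).
House 4 tree: only ash fits.
So house 2 gets lawyer for profession.
The only profession still possible for house 3 is writer.
House 4 profession: only doctor fits.
Clue 9 places the cricket player in house 2.
Clue 10: the person with the cedar tree is in house 1.
House 3 sport: only lacrosse fits.
That leaves golf as the sport for house 4.
From clue 7, the person with the pine tree must be in house 2.
The only gemstone still possible for house 2 is sapphire.
That leaves maple as the tree for house 3.
By clue 2, the person with the emerald is in house 4.
So house 3 gets opal for gemstone.
So: house 1 = garnet/cedar/baseball/plumber, house 2 = sapphire/pine/cricket/lawyer, house 3 = opal/maple/lacrosse/writer, house 4 = emerald/ash/golf/doctor.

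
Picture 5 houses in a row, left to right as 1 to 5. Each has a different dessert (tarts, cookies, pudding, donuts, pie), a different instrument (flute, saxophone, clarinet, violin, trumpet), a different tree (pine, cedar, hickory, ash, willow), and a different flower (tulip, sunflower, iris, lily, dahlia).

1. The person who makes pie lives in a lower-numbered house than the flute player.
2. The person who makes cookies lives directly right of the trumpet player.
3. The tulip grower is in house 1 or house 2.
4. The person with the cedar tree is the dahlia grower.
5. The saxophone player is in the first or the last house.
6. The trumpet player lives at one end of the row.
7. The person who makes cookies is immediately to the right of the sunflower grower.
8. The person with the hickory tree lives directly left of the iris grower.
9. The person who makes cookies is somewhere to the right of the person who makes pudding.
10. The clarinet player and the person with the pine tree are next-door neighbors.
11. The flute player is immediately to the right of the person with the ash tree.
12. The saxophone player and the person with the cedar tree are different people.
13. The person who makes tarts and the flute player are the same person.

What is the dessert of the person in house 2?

cookies

Clue 6: the trumpet player is in house 1.
Clue 2: the person who makes cookies is in house 2.
From clue 7, the sunflower grower must be in house 1.
Clue 9: the person who makes pudding is in house 1.
House 5's instrument must be saxophone (nothing else left).
From clue 1, the person who makes pie must be in house 3.
By clue 1, the flute player is in house 4.
Clue 11: the person with the ash tree is in house 3.
Clue 13 places the person who makes tarts in house 4.
House 5's dessert must be donuts (nothing else left).
House 2's flower must be tulip (nothing else left).
By clue 4, the person with the cedar tree is in house 4.
From clue 4, the dahlia grower must be in house 4.
So house 2 gets hickory for tree.
That leaves willow as the tree for house 5.
The iris grower is in house 3 (clue 8).
The clarinet player is in house 2 (clue 10).
House 3 instrument: only violin fits.
So house 1 gets pine for tree.
So house 5 gets lily for flower.
So: house 1 = pudding/trumpet/pine/sunflower, house 2 = cookies/clarinet/hickory/tulip, house 3 = pie/violin/ash/iris, house 4 = tarts/flute/cedar/dahlia, house 5 = donuts/saxophone/willow/lily.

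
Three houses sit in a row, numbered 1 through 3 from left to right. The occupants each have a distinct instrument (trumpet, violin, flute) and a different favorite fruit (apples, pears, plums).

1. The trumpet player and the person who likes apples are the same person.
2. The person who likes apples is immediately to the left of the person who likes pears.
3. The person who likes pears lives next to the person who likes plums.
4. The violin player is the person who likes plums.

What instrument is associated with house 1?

trumpet

The trumpet player is narrowed to house 1 or 2; consider each.
Placing it in house 2 leads to a contradiction, so it's in house 1.
Clue 1 places the person who likes apples in house 1.
The person who likes pears is in house 2 (clue 2).
House 2's instrument must be flute (nothing else left).
The only instrument still possible for house 3 is violin.
House 3 favorite fruit: only plums fits.
So: house 1 = trumpet/apples, house 2 = flute/pears, house 3 = violin/plums.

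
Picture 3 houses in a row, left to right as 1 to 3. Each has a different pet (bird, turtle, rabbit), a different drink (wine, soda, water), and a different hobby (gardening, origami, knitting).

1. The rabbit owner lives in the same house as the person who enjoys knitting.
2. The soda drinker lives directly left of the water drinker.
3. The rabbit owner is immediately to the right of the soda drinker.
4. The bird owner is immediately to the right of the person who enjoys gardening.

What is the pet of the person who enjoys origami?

House 1's pet must be turtle (nothing else left).
The bird owner is narrowed to house 2 or 3; consider each.
Placing it in house 3 leads to a contradiction, so it's in house 2.
From clue 4, the person who enjoys gardening must be in house 1.
House 3's pet must be rabbit (nothing else left).
By clue 1, the person who enjoys knitting is in house 3.
The soda drinker is in house 2 (clue 3).
That leaves wine as the drink for house 1.
So house 3 gets water for drink.
House 2 hobby: only origami fits.
So: house 1 = turtle/wine/gardening, house 2 = bird/soda/origami, house 3 = rabbit/water/knitting.

bird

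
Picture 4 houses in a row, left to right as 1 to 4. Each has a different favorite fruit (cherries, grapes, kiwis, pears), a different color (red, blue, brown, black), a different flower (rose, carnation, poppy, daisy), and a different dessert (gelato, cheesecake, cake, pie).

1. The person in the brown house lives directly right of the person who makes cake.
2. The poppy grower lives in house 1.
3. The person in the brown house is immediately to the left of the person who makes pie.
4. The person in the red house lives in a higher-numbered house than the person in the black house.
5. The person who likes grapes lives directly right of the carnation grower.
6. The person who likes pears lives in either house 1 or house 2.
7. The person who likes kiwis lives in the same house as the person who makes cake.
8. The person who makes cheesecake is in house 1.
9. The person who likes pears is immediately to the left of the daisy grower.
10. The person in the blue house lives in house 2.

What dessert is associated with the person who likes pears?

cheesecake

Clue 2 places the poppy grower in house 1.
Clue 8 places the person who makes cheesecake in house 1.
From clue 10, the person in the blue house must be in house 2.
House 1 color: only black fits.
That leaves brown as the color for house 3.
House 4 color: only red fits.
House 4's flower must be rose (nothing else left).
The person who makes cake is in house 2 (clue 1).
The person who makes pie is in house 4 (clue 3).
Clue 7 places the person who likes kiwis in house 2.
That leaves pears as the favorite fruit for house 1.
So house 3 gets gelato for dessert.
The daisy grower is in house 2 (clue 9).
So house 3 gets carnation for flower.
By clue 5, the person who likes grapes is in house 4.
That leaves cherries as the favorite fruit for house 3.
So: house 1 = pears/black/poppy/cheesecake, house 2 = kiwis/blue/daisy/cake, house 3 = cherries/brown/carnation/gelato, house 4 = grapes/red/rose/pie.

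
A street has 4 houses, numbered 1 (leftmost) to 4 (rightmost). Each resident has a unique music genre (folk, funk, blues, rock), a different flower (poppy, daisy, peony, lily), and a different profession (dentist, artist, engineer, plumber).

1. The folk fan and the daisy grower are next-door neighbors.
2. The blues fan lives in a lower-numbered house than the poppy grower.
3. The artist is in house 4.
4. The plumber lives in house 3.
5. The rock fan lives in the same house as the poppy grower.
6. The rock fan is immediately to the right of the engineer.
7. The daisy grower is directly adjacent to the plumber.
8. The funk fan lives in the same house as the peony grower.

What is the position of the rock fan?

3

Clue 3 places the artist in house 4.
The plumber is in house 3 (clue 4).
The only music genre still possible for house 4 is funk.
Clue 8: the peony grower is in house 4.
House 1's flower must be lily (nothing else left).
So house 3 gets poppy for flower.
By clue 5, the rock fan is in house 3.
From clue 6, the engineer must be in house 2.
House 2 music genre: only blues fits.
The only flower still possible for house 2 is daisy.
House 1 profession: only dentist fits.
House 1's music genre must be folk (nothing else left).
So: house 1 = folk/lily/dentist, house 2 = blues/daisy/engineer, house 3 = rock/poppy/plumber, house 4 = funk/peony/artist.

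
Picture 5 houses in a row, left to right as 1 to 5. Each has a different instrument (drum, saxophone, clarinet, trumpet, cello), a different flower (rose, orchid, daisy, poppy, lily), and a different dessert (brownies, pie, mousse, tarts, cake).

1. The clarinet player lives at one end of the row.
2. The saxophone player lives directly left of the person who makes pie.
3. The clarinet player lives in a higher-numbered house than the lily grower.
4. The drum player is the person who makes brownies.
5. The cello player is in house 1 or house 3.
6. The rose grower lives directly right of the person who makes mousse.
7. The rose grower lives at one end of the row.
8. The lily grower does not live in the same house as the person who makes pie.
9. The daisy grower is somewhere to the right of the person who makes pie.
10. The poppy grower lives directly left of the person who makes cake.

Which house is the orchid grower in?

3

Clue 3 places the clarinet player in house 5.
By clue 7, the rose grower is in house 5.
Clue 6 places the person who makes mousse in house 4.
So house 4 gets trumpet for instrument.
The cello player is narrowed to house 1 or 3; consider each.
Placing it in house 1 leads to a contradiction, so it's in house 3.
The drum player is narrowed to house 1 or 2; consider each.
Placing it in house 2 leads to a contradiction, so it's in house 1.
Clue 4: the person who makes brownies is in house 1.
That leaves saxophone as the instrument for house 2.
Clue 2: the person who makes pie is in house 3.
Clue 9 places the daisy grower in house 4.
So house 3 gets orchid for flower.
By clue 10, the poppy grower is in house 1.
The person who makes cake is in house 2 (clue 10).
So house 2 gets lily for flower.
House 5 dessert: only tarts fits.
So: house 1 = drum/poppy/brownies, house 2 = saxophone/lily/cake, house 3 = cello/orchid/pie, house 4 = trumpet/daisy/mousse, house 5 = clarinet/rose/tarts.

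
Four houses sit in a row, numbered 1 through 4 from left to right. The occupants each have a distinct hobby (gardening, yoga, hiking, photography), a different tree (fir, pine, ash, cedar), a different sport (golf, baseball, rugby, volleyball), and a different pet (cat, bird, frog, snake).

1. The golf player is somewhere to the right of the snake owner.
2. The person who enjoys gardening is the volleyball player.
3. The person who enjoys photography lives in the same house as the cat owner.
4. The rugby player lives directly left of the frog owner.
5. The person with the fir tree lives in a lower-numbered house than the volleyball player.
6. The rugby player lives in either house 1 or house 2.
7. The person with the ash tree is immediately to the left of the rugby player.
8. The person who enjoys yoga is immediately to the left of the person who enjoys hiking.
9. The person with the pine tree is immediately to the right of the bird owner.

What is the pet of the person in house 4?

From clue 7, the person with the ash tree must be in house 1.
Clue 7: the rugby player is in house 2.
House 1 sport: only baseball fits.
Clue 4 places the frog owner in house 3.
House 4 pet: only cat fits.
From clue 3, the person who enjoys photography must be in house 4.
That leaves yoga as the hobby for house 1.
House 2 hobby: only hiking fits.
House 3 hobby: only gardening fits.
So house 4 gets cedar for tree.
Clue 2: the volleyball player is in house 3.
Clue 5: the person with the fir tree is in house 2.
That leaves pine as the tree for house 3.
House 4's sport must be golf (nothing else left).
Clue 9 places the bird owner in house 2.
House 1's pet must be snake (nothing else left).
So: house 1 = yoga/ash/baseball/snake, house 2 = hiking/fir/rugby/bird, house 3 = gardening/pine/volleyball/frog, house 4 = photography/cedar/golf/cat.

cat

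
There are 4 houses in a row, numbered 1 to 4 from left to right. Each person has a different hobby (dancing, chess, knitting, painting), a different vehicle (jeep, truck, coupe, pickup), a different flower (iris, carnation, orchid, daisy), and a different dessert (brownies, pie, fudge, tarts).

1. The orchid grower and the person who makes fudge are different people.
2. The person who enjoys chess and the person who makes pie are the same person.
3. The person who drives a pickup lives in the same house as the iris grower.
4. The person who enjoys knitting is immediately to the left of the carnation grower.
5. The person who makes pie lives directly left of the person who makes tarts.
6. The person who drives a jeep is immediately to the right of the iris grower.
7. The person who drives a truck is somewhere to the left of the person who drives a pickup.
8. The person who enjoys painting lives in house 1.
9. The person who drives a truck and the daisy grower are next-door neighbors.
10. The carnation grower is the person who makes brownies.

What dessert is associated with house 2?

Clue 8: the person who enjoys painting is in house 1.
The only hobby still possible for house 4 is dancing.
House 1 dessert: only fudge fits.
So house 2 gets pie for dessert.
Clue 2: the person who enjoys chess is in house 2.
From clue 5, the person who makes tarts must be in house 3.
That leaves knitting as the hobby for house 3.
House 1's flower must be daisy (nothing else left).
The only dessert still possible for house 4 is brownies.
The carnation grower is in house 4 (clue 4).
The person who drives a truck is in house 2 (clue 9).
House 1's vehicle must be coupe (nothing else left).
The only vehicle still possible for house 3 is pickup.
House 4's vehicle must be jeep (nothing else left).
The iris grower is in house 3 (clue 3).
The only flower still possible for house 2 is orchid.
So: house 1 = painting/coupe/daisy/fudge, house 2 = chess/truck/orchid/pie, house 3 = knitting/pickup/iris/tarts, house 4 = dancing/jeep/carnation/brownies.

pie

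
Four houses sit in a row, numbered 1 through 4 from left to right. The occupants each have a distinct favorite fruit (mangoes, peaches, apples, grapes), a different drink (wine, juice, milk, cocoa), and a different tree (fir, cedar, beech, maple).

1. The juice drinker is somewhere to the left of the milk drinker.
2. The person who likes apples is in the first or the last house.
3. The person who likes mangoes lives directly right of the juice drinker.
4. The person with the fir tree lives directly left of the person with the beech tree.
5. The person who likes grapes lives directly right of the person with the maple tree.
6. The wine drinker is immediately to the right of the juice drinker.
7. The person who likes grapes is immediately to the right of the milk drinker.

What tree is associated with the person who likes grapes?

House 4's drink must be cocoa (nothing else left).
So house 1 gets juice for drink.
By clue 3, the person who likes mangoes is in house 2.
Clue 6 places the wine drinker in house 2.
The only drink still possible for house 3 is milk.
By clue 7, the person who likes grapes is in house 4.
That leaves peaches as the favorite fruit for house 3.
Clue 5: the person with the maple tree is in house 3.
House 1 favorite fruit: only apples fits.
Clue 4 places the person with the fir tree in house 1.
By clue 4, the person with the beech tree is in house 2.
The only tree still possible for house 4 is cedar.
So: house 1 = apples/juice/fir, house 2 = mangoes/wine/beech, house 3 = peaches/milk/maple, house 4 = grapes/cocoa/cedar.

cedar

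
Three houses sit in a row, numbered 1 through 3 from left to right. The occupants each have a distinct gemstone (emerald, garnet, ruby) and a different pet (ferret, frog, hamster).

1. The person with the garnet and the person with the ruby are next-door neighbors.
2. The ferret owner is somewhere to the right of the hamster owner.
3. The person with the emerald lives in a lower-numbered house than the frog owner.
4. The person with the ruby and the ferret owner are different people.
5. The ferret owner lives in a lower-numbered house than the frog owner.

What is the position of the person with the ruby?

3

From clue 5, the ferret owner must be in house 2.
Clue 5 places the frog owner in house 3.
The only pet still possible for house 1 is hamster.
From clue 1, the person with the garnet must be in house 2.
House 3's gemstone must be ruby (nothing else left).
The only gemstone still possible for house 1 is emerald.
So: house 1 = emerald/hamster, house 2 = garnet/ferret, house 3 = ruby/frog.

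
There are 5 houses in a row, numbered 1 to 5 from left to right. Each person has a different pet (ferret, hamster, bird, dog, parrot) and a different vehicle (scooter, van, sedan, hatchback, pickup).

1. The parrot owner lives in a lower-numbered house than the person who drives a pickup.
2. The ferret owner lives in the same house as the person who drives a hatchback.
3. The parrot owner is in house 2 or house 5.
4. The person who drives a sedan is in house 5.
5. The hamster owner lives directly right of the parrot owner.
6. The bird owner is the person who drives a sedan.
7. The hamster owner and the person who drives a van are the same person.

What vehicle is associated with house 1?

hatchback

From clue 3, the parrot owner must be in house 2.
The person who drives a sedan is in house 5 (clue 4).
Clue 5 places the hamster owner in house 3.
The bird owner is in house 5 (clue 6).
From clue 7, the person who drives a van must be in house 3.
Clue 1 places the person who drives a pickup in house 4.
The only vehicle still possible for house 2 is scooter.
Clue 2 places the ferret owner in house 1.
The only pet still possible for house 4 is dog.
The only vehicle still possible for house 1 is hatchback.
So: house 1 = ferret/hatchback, house 2 = parrot/scooter, house 3 = hamster/van, house 4 = dog/pickup, house 5 = bird/sedan.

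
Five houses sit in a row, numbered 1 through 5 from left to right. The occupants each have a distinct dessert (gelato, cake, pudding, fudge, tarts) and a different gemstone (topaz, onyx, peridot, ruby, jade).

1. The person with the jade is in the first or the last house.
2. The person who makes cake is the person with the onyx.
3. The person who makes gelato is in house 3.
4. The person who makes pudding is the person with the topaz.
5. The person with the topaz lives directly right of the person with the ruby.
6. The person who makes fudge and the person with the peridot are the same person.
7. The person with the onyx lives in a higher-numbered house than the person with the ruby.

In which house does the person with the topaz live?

4

From clue 3, the person who makes gelato must be in house 3.
That leaves ruby as the gemstone for house 3.
The person with the topaz is in house 4 (clue 5).
The only gemstone still possible for house 1 is jade.
House 2 gemstone: only peridot fits.
The only gemstone still possible for house 5 is onyx.
From clue 2, the person who makes cake must be in house 5.
By clue 4, the person who makes pudding is in house 4.
From clue 6, the person who makes fudge must be in house 2.
House 1 dessert: only tarts fits.
So: house 1 = tarts/jade, house 2 = fudge/peridot, house 3 = gelato/ruby, house 4 = pudding/topaz, house 5 = cake/onyx.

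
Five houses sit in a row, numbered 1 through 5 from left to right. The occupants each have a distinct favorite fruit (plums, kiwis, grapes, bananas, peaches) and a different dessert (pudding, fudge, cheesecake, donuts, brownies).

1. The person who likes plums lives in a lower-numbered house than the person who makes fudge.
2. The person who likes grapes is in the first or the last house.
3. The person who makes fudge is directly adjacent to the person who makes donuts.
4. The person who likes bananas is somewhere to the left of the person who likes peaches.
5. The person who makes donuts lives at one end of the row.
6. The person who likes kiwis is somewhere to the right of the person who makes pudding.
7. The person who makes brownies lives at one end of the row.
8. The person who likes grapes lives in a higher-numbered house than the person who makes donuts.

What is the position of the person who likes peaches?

By clue 8, the person who likes grapes is in house 5.
Clue 8: the person who makes donuts is in house 1.
House 5's dessert must be brownies (nothing else left).
From clue 3, the person who makes fudge must be in house 2.
House 4 dessert: only cheesecake fits.
Clue 1: the person who likes plums is in house 1.
The person who likes kiwis is in house 4 (clue 6).
The only dessert still possible for house 3 is pudding.
Clue 4 places the person who likes bananas in house 2.
From clue 4, the person who likes peaches must be in house 3.
So: house 1 = plums/donuts, house 2 = bananas/fudge, house 3 = peaches/pudding, house 4 = kiwis/cheesecake, house 5 = grapes/brownies.

3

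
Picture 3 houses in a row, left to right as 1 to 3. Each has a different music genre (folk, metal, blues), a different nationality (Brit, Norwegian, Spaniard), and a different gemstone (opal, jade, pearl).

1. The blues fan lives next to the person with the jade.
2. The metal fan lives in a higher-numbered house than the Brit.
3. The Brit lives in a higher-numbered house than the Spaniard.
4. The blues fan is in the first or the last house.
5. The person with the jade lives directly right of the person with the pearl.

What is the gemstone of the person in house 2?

Clue 3 places the Brit in house 2.
By clue 3, the Spaniard is in house 1.
So house 3 gets Norwegian for nationality.
By clue 1, the person with the jade is in house 2.
The metal fan is in house 3 (clue 2).
From clue 5, the person with the pearl must be in house 1.
So house 1 gets blues for music genre.
The only music genre still possible for house 2 is folk.
So house 3 gets opal for gemstone.
So: house 1 = blues/Spaniard/pearl, house 2 = folk/Brit/jade, house 3 = metal/Norwegian/opal.

jade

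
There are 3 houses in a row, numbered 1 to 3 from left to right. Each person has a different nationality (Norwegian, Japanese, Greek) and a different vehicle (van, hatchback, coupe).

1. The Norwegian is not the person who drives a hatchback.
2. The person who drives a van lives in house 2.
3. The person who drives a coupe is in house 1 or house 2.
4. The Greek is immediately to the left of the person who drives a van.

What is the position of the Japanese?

Clue 2 places the person who drives a van in house 2.
Clue 4: the Greek is in house 1.
House 1's vehicle must be coupe (nothing else left).
House 3's vehicle must be hatchback (nothing else left).
From clue 1, the Norwegian must be in house 2.
So house 3 gets Japanese for nationality.
So: house 1 = Greek/coupe, house 2 = Norwegian/van, house 3 = Japanese/hatchback.

3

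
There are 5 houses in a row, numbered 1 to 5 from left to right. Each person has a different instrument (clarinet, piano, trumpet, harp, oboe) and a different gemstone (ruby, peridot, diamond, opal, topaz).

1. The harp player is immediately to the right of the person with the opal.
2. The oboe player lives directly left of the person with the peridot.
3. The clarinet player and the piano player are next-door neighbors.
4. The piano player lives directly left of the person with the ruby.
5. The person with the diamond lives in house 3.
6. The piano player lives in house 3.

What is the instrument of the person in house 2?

From clue 5, the person with the diamond must be in house 3.
From clue 6, the piano player must be in house 3.
Clue 4 places the person with the ruby in house 4.
That leaves opal as the gemstone for house 1.
From clue 1, the harp player must be in house 2.
House 5's instrument must be trumpet (nothing else left).
The only instrument still possible for house 1 is oboe.
The only instrument still possible for house 4 is clarinet.
Clue 2 places the person with the peridot in house 2.
House 5 gemstone: only topaz fits.
So: house 1 = oboe/opal, house 2 = harp/peridot, house 3 = piano/diamond, house 4 = clarinet/ruby, house 5 = trumpet/topaz.

harp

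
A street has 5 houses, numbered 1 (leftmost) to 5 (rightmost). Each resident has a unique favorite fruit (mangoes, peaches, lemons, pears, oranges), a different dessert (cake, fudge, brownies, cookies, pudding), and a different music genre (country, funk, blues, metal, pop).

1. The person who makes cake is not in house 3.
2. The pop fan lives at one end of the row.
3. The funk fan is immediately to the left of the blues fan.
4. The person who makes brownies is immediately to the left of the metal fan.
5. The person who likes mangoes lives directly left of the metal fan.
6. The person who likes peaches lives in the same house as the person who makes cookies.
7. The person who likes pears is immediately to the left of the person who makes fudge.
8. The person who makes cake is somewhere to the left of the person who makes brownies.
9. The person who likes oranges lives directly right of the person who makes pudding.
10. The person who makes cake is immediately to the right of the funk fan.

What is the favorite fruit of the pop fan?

oranges

Clue 10: the person who makes cake is in house 2.
By clue 10, the funk fan is in house 1.
So house 5 gets pop for music genre.
The blues fan is in house 2 (clue 3).
By clue 4, the person who makes brownies is in house 3.
Clue 4 places the metal fan in house 4.
By clue 5, the person who likes mangoes is in house 3.
The only music genre still possible for house 3 is country.
Clue 7: the person who likes pears is in house 4.
Clue 7 places the person who makes fudge in house 5.
From clue 6, the person who likes peaches must be in house 1.
Clue 6 places the person who makes cookies in house 1.
House 4 dessert: only pudding fits.
Clue 9: the person who likes oranges is in house 5.
So house 2 gets lemons for favorite fruit.
So: house 1 = peaches/cookies/funk, house 2 = lemons/cake/blues, house 3 = mangoes/brownies/country, house 4 = pears/pudding/metal, house 5 = oranges/fudge/pop.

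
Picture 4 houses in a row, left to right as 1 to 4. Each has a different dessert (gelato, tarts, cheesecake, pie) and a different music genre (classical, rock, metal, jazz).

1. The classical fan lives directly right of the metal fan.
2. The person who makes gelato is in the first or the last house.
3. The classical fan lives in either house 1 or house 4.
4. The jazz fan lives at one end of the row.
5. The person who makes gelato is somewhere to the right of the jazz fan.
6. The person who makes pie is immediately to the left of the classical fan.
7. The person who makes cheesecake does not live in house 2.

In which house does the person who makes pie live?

3

From clue 3, the classical fan must be in house 4.
By clue 5, the person who makes gelato is in house 4.
Clue 5 places the jazz fan in house 1.
From clue 6, the person who makes pie must be in house 3.
House 2's dessert must be tarts (nothing else left).
Clue 1 places the metal fan in house 3.
That leaves cheesecake as the dessert for house 1.
The only music genre still possible for house 2 is rock.
So: house 1 = cheesecake/jazz, house 2 = tarts/rock, house 3 = pie/metal, house 4 = gelato/classical.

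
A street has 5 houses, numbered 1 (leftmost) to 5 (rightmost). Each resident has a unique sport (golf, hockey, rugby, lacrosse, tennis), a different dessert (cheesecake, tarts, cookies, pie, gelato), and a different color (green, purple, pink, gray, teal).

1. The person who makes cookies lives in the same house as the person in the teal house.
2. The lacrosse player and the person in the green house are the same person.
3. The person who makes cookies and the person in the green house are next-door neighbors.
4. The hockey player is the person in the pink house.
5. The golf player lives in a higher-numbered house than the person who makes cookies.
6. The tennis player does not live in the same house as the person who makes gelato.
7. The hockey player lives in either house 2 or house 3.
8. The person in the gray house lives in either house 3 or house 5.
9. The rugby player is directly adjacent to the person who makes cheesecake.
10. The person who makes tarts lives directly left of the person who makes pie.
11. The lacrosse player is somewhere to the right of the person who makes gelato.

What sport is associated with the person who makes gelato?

The hockey player is narrowed to house 2 or 3; consider each.
Placing it in house 3 leads to a contradiction, so it's in house 2.
The person in the pink house is in house 2 (clue 4).
So house 1 gets purple for color.
The golf player is narrowed to house 4 or 5; consider each.
Placing it in house 4 leads to a contradiction, so it's in house 5.
House 5's color must be gray (nothing else left).
The lacrosse player is narrowed to house 3 or 4; consider each.
Placing it in house 3 leads to a contradiction, so it's in house 4.
From clue 2, the person in the green house must be in house 4.
The person who makes cookies is in house 3 (clue 3).
So house 3 gets teal for color.
That leaves pie as the dessert for house 5.
By clue 10, the person who makes tarts is in house 4.
That leaves gelato as the dessert for house 1.
So house 2 gets cheesecake for dessert.
From clue 6, the tennis player must be in house 3.
The only sport still possible for house 1 is rugby.
So: house 1 = rugby/gelato/purple, house 2 = hockey/cheesecake/pink, house 3 = tennis/cookies/teal, house 4 = lacrosse/tarts/green, house 5 = golf/pie/gray.

rugby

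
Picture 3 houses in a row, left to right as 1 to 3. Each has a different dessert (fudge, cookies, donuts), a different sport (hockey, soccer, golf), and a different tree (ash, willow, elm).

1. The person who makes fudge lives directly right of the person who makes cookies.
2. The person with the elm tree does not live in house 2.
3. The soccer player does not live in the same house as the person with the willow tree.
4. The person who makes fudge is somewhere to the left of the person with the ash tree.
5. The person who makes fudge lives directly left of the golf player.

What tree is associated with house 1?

Clue 4: the person who makes fudge is in house 2.
By clue 4, the person with the ash tree is in house 3.
By clue 5, the golf player is in house 3.
House 1 dessert: only cookies fits.
House 3 dessert: only donuts fits.
The only tree still possible for house 1 is elm.
House 2's tree must be willow (nothing else left).
From clue 3, the soccer player must be in house 1.
House 2's sport must be hockey (nothing else left).
So: house 1 = cookies/soccer/elm, house 2 = fudge/hockey/willow, house 3 = donuts/golf/ash.

elm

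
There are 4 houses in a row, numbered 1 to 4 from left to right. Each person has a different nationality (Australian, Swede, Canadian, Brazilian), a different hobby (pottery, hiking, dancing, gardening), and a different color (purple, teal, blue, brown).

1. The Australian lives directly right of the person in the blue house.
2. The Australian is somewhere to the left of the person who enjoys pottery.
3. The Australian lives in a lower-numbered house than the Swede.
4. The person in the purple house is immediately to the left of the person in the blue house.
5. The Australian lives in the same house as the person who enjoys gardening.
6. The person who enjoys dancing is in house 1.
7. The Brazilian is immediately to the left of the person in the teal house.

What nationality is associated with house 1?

Canadian

The person who enjoys dancing is in house 1 (clue 6).
By clue 1, the Australian is in house 3.
From clue 1, the person in the blue house must be in house 2.
The person who enjoys pottery is in house 4 (clue 2).
Clue 3 places the Swede in house 4.
By clue 4, the person in the purple house is in house 1.
By clue 5, the person who enjoys gardening is in house 3.
House 2 hobby: only hiking fits.
The Brazilian is in house 2 (clue 7).
Clue 7 places the person in the teal house in house 3.
That leaves Canadian as the nationality for house 1.
So house 4 gets brown for color.
So: house 1 = Canadian/dancing/purple, house 2 = Brazilian/hiking/blue, house 3 = Australian/gardening/teal, house 4 = Swede/pottery/brown.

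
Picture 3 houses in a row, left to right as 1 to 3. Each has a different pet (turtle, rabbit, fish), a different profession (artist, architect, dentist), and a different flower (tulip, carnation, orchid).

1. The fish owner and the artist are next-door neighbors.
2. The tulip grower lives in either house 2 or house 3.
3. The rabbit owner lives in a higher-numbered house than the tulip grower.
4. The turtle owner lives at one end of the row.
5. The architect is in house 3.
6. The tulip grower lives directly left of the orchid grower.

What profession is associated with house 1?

artist

By clue 3, the rabbit owner is in house 3.
Clue 3: the tulip grower is in house 2.
From clue 5, the architect must be in house 3.
Clue 6 places the orchid grower in house 3.
House 2's pet must be fish (nothing else left).
The only flower still possible for house 1 is carnation.
By clue 1, the artist is in house 1.
That leaves turtle as the pet for house 1.
House 2's profession must be dentist (nothing else left).
So: house 1 = turtle/artist/carnation, house 2 = fish/dentist/tulip, house 3 = rabbit/architect/orchid.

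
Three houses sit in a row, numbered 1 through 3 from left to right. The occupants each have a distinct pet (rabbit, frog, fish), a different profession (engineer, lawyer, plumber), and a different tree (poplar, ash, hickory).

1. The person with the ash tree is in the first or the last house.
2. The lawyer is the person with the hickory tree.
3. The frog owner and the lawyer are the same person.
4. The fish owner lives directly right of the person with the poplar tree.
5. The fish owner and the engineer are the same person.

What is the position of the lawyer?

The fish owner is narrowed to house 2 or 3; consider each.
Placing it in house 2 leads to a contradiction, so it's in house 3.
The person with the poplar tree is in house 2 (clue 4).
Clue 5: the engineer is in house 3.
From clue 2, the lawyer must be in house 1.
By clue 2, the person with the hickory tree is in house 1.
From clue 3, the frog owner must be in house 1.
House 2's pet must be rabbit (nothing else left).
House 2's profession must be plumber (nothing else left).
House 3's tree must be ash (nothing else left).
So: house 1 = frog/lawyer/hickory, house 2 = rabbit/plumber/poplar, house 3 = fish/engineer/ash.

1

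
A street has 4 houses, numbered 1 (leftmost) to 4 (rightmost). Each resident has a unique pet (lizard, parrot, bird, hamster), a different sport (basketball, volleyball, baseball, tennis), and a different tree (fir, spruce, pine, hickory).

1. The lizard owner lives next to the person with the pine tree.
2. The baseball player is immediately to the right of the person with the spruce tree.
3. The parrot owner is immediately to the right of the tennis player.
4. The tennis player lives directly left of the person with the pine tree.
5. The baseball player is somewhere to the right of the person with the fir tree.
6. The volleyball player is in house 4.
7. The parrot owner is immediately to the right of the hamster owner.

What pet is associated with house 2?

The volleyball player is in house 4 (clue 6).
The baseball player is narrowed to house 2 or 3; consider each.
Placing it in house 2 leads to a contradiction, so it's in house 3.
By clue 2, the person with the spruce tree is in house 2.
From clue 4, the tennis player must be in house 2.
From clue 4, the person with the pine tree must be in house 3.
That leaves basketball as the sport for house 1.
That leaves fir as the tree for house 1.
That leaves hickory as the tree for house 4.
Clue 3: the parrot owner is in house 3.
Clue 7: the hamster owner is in house 2.
So house 1 gets bird for pet.
That leaves lizard as the pet for house 4.
So: house 1 = bird/basketball/fir, house 2 = hamster/tennis/spruce, house 3 = parrot/baseball/pine, house 4 = lizard/volleyball/hickory.

hamster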